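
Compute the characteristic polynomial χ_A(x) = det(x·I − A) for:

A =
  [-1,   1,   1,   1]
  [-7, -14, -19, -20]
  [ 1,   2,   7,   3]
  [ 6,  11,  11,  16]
x^4 - 8*x^3 + 6*x^2 + 40*x + 25

Expanding det(x·I − A) (e.g. by cofactor expansion or by noting that A is similar to its Jordan form J, which has the same characteristic polynomial as A) gives
  χ_A(x) = x^4 - 8*x^3 + 6*x^2 + 40*x + 25
which factors as (x - 5)^2*(x + 1)^2. The eigenvalues (with algebraic multiplicities) are λ = -1 with multiplicity 2, λ = 5 with multiplicity 2.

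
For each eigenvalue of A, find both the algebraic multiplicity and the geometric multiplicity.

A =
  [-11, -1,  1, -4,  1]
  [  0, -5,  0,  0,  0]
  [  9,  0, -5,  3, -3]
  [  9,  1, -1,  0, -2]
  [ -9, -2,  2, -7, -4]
λ = -5: alg = 5, geom = 3

Step 1 — factor the characteristic polynomial to read off the algebraic multiplicities:
  χ_A(x) = (x + 5)^5

Step 2 — compute geometric multiplicities via the rank-nullity identity g(λ) = n − rank(A − λI):
  rank(A − (-5)·I) = 2, so dim ker(A − (-5)·I) = n − 2 = 3

Summary:
  λ = -5: algebraic multiplicity = 5, geometric multiplicity = 3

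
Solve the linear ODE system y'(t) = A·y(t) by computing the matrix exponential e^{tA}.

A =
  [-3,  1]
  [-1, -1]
e^{tA} =
  [-t*exp(-2*t) + exp(-2*t), t*exp(-2*t)]
  [-t*exp(-2*t), t*exp(-2*t) + exp(-2*t)]

Strategy: write A = P · J · P⁻¹ where J is a Jordan canonical form, so e^{tA} = P · e^{tJ} · P⁻¹, and e^{tJ} can be computed block-by-block.

A has Jordan form
J =
  [-2,  1]
  [ 0, -2]
(up to reordering of blocks).

Per-block formulas:
  For a 2×2 Jordan block J_2(-2): exp(t · J_2(-2)) = e^(-2t)·(I + t·N), where N is the 2×2 nilpotent shift.

After assembling e^{tJ} and conjugating by P, we get:

e^{tA} =
  [-t*exp(-2*t) + exp(-2*t), t*exp(-2*t)]
  [-t*exp(-2*t), t*exp(-2*t) + exp(-2*t)]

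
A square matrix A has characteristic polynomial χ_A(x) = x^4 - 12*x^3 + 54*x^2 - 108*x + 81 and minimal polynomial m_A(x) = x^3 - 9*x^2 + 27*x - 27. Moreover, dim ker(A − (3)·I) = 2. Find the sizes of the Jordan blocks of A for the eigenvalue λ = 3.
Block sizes for λ = 3: [3, 1]

Step 1 — from the characteristic polynomial, algebraic multiplicity of λ = 3 is 4. From dim ker(A − (3)·I) = 2, there are exactly 2 Jordan blocks for λ = 3.
Step 2 — from the minimal polynomial, the factor (x − 3)^3 tells us the largest block for λ = 3 has size 3.
Step 3 — with total size 4, 2 blocks, and largest block 3, the block sizes (in nonincreasing order) are [3, 1].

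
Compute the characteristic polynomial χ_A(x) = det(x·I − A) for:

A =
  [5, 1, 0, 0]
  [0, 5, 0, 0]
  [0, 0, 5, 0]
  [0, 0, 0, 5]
x^4 - 20*x^3 + 150*x^2 - 500*x + 625

Expanding det(x·I − A) (e.g. by cofactor expansion or by noting that A is similar to its Jordan form J, which has the same characteristic polynomial as A) gives
  χ_A(x) = x^4 - 20*x^3 + 150*x^2 - 500*x + 625
which factors as (x - 5)^4. The eigenvalues (with algebraic multiplicities) are λ = 5 with multiplicity 4.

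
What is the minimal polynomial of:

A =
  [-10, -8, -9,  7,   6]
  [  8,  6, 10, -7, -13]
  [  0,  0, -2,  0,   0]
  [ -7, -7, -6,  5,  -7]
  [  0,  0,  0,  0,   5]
x^4 + x^3 - 18*x^2 - 52*x - 40

The characteristic polynomial is χ_A(x) = (x - 5)^2*(x + 2)^3, so the eigenvalues are known. The minimal polynomial is
  m_A(x) = Π_λ (x − λ)^{k_λ}
where k_λ is the size of the *largest* Jordan block for λ (equivalently, the smallest k with (A − λI)^k v = 0 for every generalised eigenvector v of λ).

  λ = -2: largest Jordan block has size 3, contributing (x + 2)^3
  λ = 5: largest Jordan block has size 1, contributing (x − 5)

So m_A(x) = (x - 5)*(x + 2)^3 = x^4 + x^3 - 18*x^2 - 52*x - 40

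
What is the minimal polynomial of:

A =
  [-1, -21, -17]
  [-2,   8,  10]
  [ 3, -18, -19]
x^3 + 12*x^2 + 48*x + 64

The characteristic polynomial is χ_A(x) = (x + 4)^3, so the eigenvalues are known. The minimal polynomial is
  m_A(x) = Π_λ (x − λ)^{k_λ}
where k_λ is the size of the *largest* Jordan block for λ (equivalently, the smallest k with (A − λI)^k v = 0 for every generalised eigenvector v of λ).

  λ = -4: largest Jordan block has size 3, contributing (x + 4)^3

So m_A(x) = (x + 4)^3 = x^3 + 12*x^2 + 48*x + 64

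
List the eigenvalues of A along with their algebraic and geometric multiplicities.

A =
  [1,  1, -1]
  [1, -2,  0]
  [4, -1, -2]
λ = -1: alg = 3, geom = 1

Step 1 — factor the characteristic polynomial to read off the algebraic multiplicities:
  χ_A(x) = (x + 1)^3

Step 2 — compute geometric multiplicities via the rank-nullity identity g(λ) = n − rank(A − λI):
  rank(A − (-1)·I) = 2, so dim ker(A − (-1)·I) = n − 2 = 1

Summary:
  λ = -1: algebraic multiplicity = 3, geometric multiplicity = 1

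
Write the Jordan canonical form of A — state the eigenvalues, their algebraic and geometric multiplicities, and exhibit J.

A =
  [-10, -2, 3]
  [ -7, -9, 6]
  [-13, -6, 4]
J_3(-5)

The characteristic polynomial is
  det(x·I − A) = x^3 + 15*x^2 + 75*x + 125 = (x + 5)^3

Eigenvalues and multiplicities (the geometric multiplicity of λ is n − rank(A − λI), which equals the number of Jordan blocks for λ):
  λ = -5: algebraic multiplicity = 3, geometric multiplicity = 1

Determining the block sizes for each eigenvalue:
  λ = -5: one block (gm = 1), so the single block has size am = 3 → block sizes [3]

Assembling the blocks gives a Jordan form
J =
  [-5,  1,  0]
  [ 0, -5,  1]
  [ 0,  0, -5]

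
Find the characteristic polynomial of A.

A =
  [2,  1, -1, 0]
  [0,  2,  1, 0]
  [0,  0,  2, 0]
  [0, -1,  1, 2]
x^4 - 8*x^3 + 24*x^2 - 32*x + 16

Expanding det(x·I − A) (e.g. by cofactor expansion or by noting that A is similar to its Jordan form J, which has the same characteristic polynomial as A) gives
  χ_A(x) = x^4 - 8*x^3 + 24*x^2 - 32*x + 16
which factors as (x - 2)^4. The eigenvalues (with algebraic multiplicities) are λ = 2 with multiplicity 4.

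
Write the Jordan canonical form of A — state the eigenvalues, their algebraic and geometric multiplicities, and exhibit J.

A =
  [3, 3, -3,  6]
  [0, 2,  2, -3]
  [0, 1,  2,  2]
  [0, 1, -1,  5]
J_3(3) ⊕ J_1(3)

The characteristic polynomial is
  det(x·I − A) = x^4 - 12*x^3 + 54*x^2 - 108*x + 81 = (x - 3)^4

Eigenvalues and multiplicities (the geometric multiplicity of λ is n − rank(A − λI), which equals the number of Jordan blocks for λ):
  λ = 3: algebraic multiplicity = 4, geometric multiplicity = 2

Determining the block sizes for each eigenvalue:
  λ = 3: with am = 4 and gm = 2, the partition is not yet determined (e.g. several partitions of 4 into 2 parts exist). Let N = A − (3)·I. Computing rank(N^1) = 2, rank(N^2) = 1, rank(N^3) = 0; the number of blocks of size ≥ j is rank(N^{j−1}) − rank(N^j), giving [2, 1, 1]. So we have 1 block(s) of size 3, 1 block(s) of size 1 → block sizes [3, 1]

Assembling the blocks gives a Jordan form
J =
  [3, 1, 0, 0]
  [0, 3, 1, 0]
  [0, 0, 3, 0]
  [0, 0, 0, 3]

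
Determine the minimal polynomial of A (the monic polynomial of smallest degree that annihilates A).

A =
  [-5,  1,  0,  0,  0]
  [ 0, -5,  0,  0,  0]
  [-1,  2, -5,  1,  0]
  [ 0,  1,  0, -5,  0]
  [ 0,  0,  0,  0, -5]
x^2 + 10*x + 25

The characteristic polynomial is χ_A(x) = (x + 5)^5, so the eigenvalues are known. The minimal polynomial is
  m_A(x) = Π_λ (x − λ)^{k_λ}
where k_λ is the size of the *largest* Jordan block for λ (equivalently, the smallest k with (A − λI)^k v = 0 for every generalised eigenvector v of λ).

  λ = -5: largest Jordan block has size 2, contributing (x + 5)^2

So m_A(x) = (x + 5)^2 = x^2 + 10*x + 25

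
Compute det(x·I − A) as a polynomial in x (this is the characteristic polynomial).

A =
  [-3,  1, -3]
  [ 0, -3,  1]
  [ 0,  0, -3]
x^3 + 9*x^2 + 27*x + 27

Expanding det(x·I − A) (e.g. by cofactor expansion or by noting that A is similar to its Jordan form J, which has the same characteristic polynomial as A) gives
  χ_A(x) = x^3 + 9*x^2 + 27*x + 27
which factors as (x + 3)^3. The eigenvalues (with algebraic multiplicities) are λ = -3 with multiplicity 3.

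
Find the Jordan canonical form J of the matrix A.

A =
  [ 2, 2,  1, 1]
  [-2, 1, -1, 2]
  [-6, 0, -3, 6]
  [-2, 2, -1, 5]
J_1(0) ⊕ J_2(1) ⊕ J_1(3)

The characteristic polynomial is
  det(x·I − A) = x^4 - 5*x^3 + 7*x^2 - 3*x = x*(x - 3)*(x - 1)^2

Eigenvalues and multiplicities (the geometric multiplicity of λ is n − rank(A − λI), which equals the number of Jordan blocks for λ):
  λ = 0: algebraic multiplicity = 1, geometric multiplicity = 1
  λ = 1: algebraic multiplicity = 2, geometric multiplicity = 1
  λ = 3: algebraic multiplicity = 1, geometric multiplicity = 1

Determining the block sizes for each eigenvalue:
  λ = 0: one block (gm = 1), so the single block has size am = 1 → block sizes [1]
  λ = 1: one block (gm = 1), so the single block has size am = 2 → block sizes [2]
  λ = 3: one block (gm = 1), so the single block has size am = 1 → block sizes [1]

Assembling the blocks gives a Jordan form
J =
  [0, 0, 0, 0]
  [0, 1, 1, 0]
  [0, 0, 1, 0]
  [0, 0, 0, 3]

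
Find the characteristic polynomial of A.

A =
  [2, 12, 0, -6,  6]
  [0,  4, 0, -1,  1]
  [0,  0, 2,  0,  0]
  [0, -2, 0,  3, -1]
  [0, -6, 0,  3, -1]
x^5 - 10*x^4 + 40*x^3 - 80*x^2 + 80*x - 32

Expanding det(x·I − A) (e.g. by cofactor expansion or by noting that A is similar to its Jordan form J, which has the same characteristic polynomial as A) gives
  χ_A(x) = x^5 - 10*x^4 + 40*x^3 - 80*x^2 + 80*x - 32
which factors as (x - 2)^5. The eigenvalues (with algebraic multiplicities) are λ = 2 with multiplicity 5.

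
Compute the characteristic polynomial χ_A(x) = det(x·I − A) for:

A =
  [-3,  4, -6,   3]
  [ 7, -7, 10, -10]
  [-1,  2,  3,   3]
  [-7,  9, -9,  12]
x^4 - 5*x^3 - 9*x^2 + 81*x - 108

Expanding det(x·I − A) (e.g. by cofactor expansion or by noting that A is similar to its Jordan form J, which has the same characteristic polynomial as A) gives
  χ_A(x) = x^4 - 5*x^3 - 9*x^2 + 81*x - 108
which factors as (x - 3)^3*(x + 4). The eigenvalues (with algebraic multiplicities) are λ = -4 with multiplicity 1, λ = 3 with multiplicity 3.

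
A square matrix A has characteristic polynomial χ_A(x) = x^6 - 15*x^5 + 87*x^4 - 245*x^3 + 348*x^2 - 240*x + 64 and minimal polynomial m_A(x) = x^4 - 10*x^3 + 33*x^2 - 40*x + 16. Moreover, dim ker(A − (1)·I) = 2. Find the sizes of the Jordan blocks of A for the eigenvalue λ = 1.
Block sizes for λ = 1: [2, 1]

Step 1 — from the characteristic polynomial, algebraic multiplicity of λ = 1 is 3. From dim ker(A − (1)·I) = 2, there are exactly 2 Jordan blocks for λ = 1.
Step 2 — from the minimal polynomial, the factor (x − 1)^2 tells us the largest block for λ = 1 has size 2.
Step 3 — with total size 3, 2 blocks, and largest block 2, the block sizes (in nonincreasing order) are [2, 1].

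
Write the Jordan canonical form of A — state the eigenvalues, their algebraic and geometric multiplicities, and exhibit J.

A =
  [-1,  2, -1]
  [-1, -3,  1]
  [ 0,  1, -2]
J_3(-2)

The characteristic polynomial is
  det(x·I − A) = x^3 + 6*x^2 + 12*x + 8 = (x + 2)^3

Eigenvalues and multiplicities (the geometric multiplicity of λ is n − rank(A − λI), which equals the number of Jordan blocks for λ):
  λ = -2: algebraic multiplicity = 3, geometric multiplicity = 1

Determining the block sizes for each eigenvalue:
  λ = -2: one block (gm = 1), so the single block has size am = 3 → block sizes [3]

Assembling the blocks gives a Jordan form
J =
  [-2,  1,  0]
  [ 0, -2,  1]
  [ 0,  0, -2]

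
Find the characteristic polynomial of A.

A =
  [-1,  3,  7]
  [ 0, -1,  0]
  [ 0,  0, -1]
x^3 + 3*x^2 + 3*x + 1

Expanding det(x·I − A) (e.g. by cofactor expansion or by noting that A is similar to its Jordan form J, which has the same characteristic polynomial as A) gives
  χ_A(x) = x^3 + 3*x^2 + 3*x + 1
which factors as (x + 1)^3. The eigenvalues (with algebraic multiplicities) are λ = -1 with multiplicity 3.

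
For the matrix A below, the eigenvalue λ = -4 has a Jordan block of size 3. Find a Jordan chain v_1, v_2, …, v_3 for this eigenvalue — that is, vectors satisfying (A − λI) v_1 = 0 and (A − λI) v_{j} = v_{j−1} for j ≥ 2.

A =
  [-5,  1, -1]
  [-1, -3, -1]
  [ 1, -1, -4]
A Jordan chain for λ = -4 of length 3:
v_1 = (-1, -1, 0)ᵀ
v_2 = (-1, -1, 1)ᵀ
v_3 = (1, 0, 0)ᵀ

Let N = A − (-4)·I. We want v_3 with N^3 v_3 = 0 but N^2 v_3 ≠ 0; then v_{j-1} := N · v_j for j = 3, …, 2.

Pick v_3 = (1, 0, 0)ᵀ.
Then v_2 = N · v_3 = (-1, -1, 1)ᵀ.
Then v_1 = N · v_2 = (-1, -1, 0)ᵀ.

Sanity check: (A − (-4)·I) v_1 = (0, 0, 0)ᵀ = 0. ✓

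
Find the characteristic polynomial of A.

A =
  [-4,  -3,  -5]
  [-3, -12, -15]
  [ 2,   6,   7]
x^3 + 9*x^2 + 27*x + 27

Expanding det(x·I − A) (e.g. by cofactor expansion or by noting that A is similar to its Jordan form J, which has the same characteristic polynomial as A) gives
  χ_A(x) = x^3 + 9*x^2 + 27*x + 27
which factors as (x + 3)^3. The eigenvalues (with algebraic multiplicities) are λ = -3 with multiplicity 3.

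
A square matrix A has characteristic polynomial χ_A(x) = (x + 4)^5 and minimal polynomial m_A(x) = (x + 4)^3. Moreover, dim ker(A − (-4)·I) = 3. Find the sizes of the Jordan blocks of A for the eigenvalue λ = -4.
Block sizes for λ = -4: [3, 1, 1]

Step 1 — from the characteristic polynomial, algebraic multiplicity of λ = -4 is 5. From dim ker(A − (-4)·I) = 3, there are exactly 3 Jordan blocks for λ = -4.
Step 2 — from the minimal polynomial, the factor (x + 4)^3 tells us the largest block for λ = -4 has size 3.
Step 3 — with total size 5, 3 blocks, and largest block 3, the block sizes (in nonincreasing order) are [3, 1, 1].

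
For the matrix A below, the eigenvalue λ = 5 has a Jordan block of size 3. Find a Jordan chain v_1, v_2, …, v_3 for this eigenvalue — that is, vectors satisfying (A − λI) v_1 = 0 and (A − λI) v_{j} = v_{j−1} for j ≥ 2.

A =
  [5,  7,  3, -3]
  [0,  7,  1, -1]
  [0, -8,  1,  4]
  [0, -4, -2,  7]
A Jordan chain for λ = 5 of length 3:
v_1 = (2, 0, 0, 0)ᵀ
v_2 = (7, 2, -8, -4)ᵀ
v_3 = (0, 1, 0, 0)ᵀ

Let N = A − (5)·I. We want v_3 with N^3 v_3 = 0 but N^2 v_3 ≠ 0; then v_{j-1} := N · v_j for j = 3, …, 2.

Pick v_3 = (0, 1, 0, 0)ᵀ.
Then v_2 = N · v_3 = (7, 2, -8, -4)ᵀ.
Then v_1 = N · v_2 = (2, 0, 0, 0)ᵀ.

Sanity check: (A − (5)·I) v_1 = (0, 0, 0, 0)ᵀ = 0. ✓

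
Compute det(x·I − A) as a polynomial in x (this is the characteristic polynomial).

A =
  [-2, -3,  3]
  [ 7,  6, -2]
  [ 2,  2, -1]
x^3 - 3*x^2 + 3*x - 1

Expanding det(x·I − A) (e.g. by cofactor expansion or by noting that A is similar to its Jordan form J, which has the same characteristic polynomial as A) gives
  χ_A(x) = x^3 - 3*x^2 + 3*x - 1
which factors as (x - 1)^3. The eigenvalues (with algebraic multiplicities) are λ = 1 with multiplicity 3.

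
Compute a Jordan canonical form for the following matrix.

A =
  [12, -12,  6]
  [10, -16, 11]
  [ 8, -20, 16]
J_1(0) ⊕ J_2(6)

The characteristic polynomial is
  det(x·I − A) = x^3 - 12*x^2 + 36*x = x*(x - 6)^2

Eigenvalues and multiplicities (the geometric multiplicity of λ is n − rank(A − λI), which equals the number of Jordan blocks for λ):
  λ = 0: algebraic multiplicity = 1, geometric multiplicity = 1
  λ = 6: algebraic multiplicity = 2, geometric multiplicity = 1

Determining the block sizes for each eigenvalue:
  λ = 0: one block (gm = 1), so the single block has size am = 1 → block sizes [1]
  λ = 6: one block (gm = 1), so the single block has size am = 2 → block sizes [2]

Assembling the blocks gives a Jordan form
J =
  [0, 0, 0]
  [0, 6, 1]
  [0, 0, 6]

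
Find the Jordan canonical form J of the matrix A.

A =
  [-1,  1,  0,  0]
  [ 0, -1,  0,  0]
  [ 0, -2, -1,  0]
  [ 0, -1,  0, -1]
J_2(-1) ⊕ J_1(-1) ⊕ J_1(-1)

The characteristic polynomial is
  det(x·I − A) = x^4 + 4*x^3 + 6*x^2 + 4*x + 1 = (x + 1)^4

Eigenvalues and multiplicities (the geometric multiplicity of λ is n − rank(A − λI), which equals the number of Jordan blocks for λ):
  λ = -1: algebraic multiplicity = 4, geometric multiplicity = 3

Determining the block sizes for each eigenvalue:
  λ = -1: 3 blocks summing to 4 forces exactly one block of size 2 and the rest size 1 → block sizes [2, 1, 1]

Assembling the blocks gives a Jordan form
J =
  [-1,  1,  0,  0]
  [ 0, -1,  0,  0]
  [ 0,  0, -1,  0]
  [ 0,  0,  0, -1]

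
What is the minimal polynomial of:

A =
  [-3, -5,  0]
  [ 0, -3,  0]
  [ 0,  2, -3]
x^2 + 6*x + 9

The characteristic polynomial is χ_A(x) = (x + 3)^3, so the eigenvalues are known. The minimal polynomial is
  m_A(x) = Π_λ (x − λ)^{k_λ}
where k_λ is the size of the *largest* Jordan block for λ (equivalently, the smallest k with (A − λI)^k v = 0 for every generalised eigenvector v of λ).

  λ = -3: largest Jordan block has size 2, contributing (x + 3)^2

So m_A(x) = (x + 3)^2 = x^2 + 6*x + 9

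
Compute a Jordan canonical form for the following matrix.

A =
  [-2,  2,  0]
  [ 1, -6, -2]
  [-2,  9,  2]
J_3(-2)

The characteristic polynomial is
  det(x·I − A) = x^3 + 6*x^2 + 12*x + 8 = (x + 2)^3

Eigenvalues and multiplicities (the geometric multiplicity of λ is n − rank(A − λI), which equals the number of Jordan blocks for λ):
  λ = -2: algebraic multiplicity = 3, geometric multiplicity = 1

Determining the block sizes for each eigenvalue:
  λ = -2: one block (gm = 1), so the single block has size am = 3 → block sizes [3]

Assembling the blocks gives a Jordan form
J =
  [-2,  1,  0]
  [ 0, -2,  1]
  [ 0,  0, -2]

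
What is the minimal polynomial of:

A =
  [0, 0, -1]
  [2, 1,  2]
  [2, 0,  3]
x^2 - 3*x + 2

The characteristic polynomial is χ_A(x) = (x - 2)*(x - 1)^2, so the eigenvalues are known. The minimal polynomial is
  m_A(x) = Π_λ (x − λ)^{k_λ}
where k_λ is the size of the *largest* Jordan block for λ (equivalently, the smallest k with (A − λI)^k v = 0 for every generalised eigenvector v of λ).

  λ = 1: largest Jordan block has size 1, contributing (x − 1)
  λ = 2: largest Jordan block has size 1, contributing (x − 2)

So m_A(x) = (x - 2)*(x - 1) = x^2 - 3*x + 2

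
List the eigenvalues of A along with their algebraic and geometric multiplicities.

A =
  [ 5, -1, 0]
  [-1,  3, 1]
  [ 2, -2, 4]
λ = 4: alg = 3, geom = 1

Step 1 — factor the characteristic polynomial to read off the algebraic multiplicities:
  χ_A(x) = (x - 4)^3

Step 2 — compute geometric multiplicities via the rank-nullity identity g(λ) = n − rank(A − λI):
  rank(A − (4)·I) = 2, so dim ker(A − (4)·I) = n − 2 = 1

Summary:
  λ = 4: algebraic multiplicity = 3, geometric multiplicity = 1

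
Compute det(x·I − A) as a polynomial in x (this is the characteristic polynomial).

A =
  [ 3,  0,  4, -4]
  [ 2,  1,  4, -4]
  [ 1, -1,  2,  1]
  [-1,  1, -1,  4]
x^4 - 10*x^3 + 36*x^2 - 54*x + 27

Expanding det(x·I − A) (e.g. by cofactor expansion or by noting that A is similar to its Jordan form J, which has the same characteristic polynomial as A) gives
  χ_A(x) = x^4 - 10*x^3 + 36*x^2 - 54*x + 27
which factors as (x - 3)^3*(x - 1). The eigenvalues (with algebraic multiplicities) are λ = 1 with multiplicity 1, λ = 3 with multiplicity 3.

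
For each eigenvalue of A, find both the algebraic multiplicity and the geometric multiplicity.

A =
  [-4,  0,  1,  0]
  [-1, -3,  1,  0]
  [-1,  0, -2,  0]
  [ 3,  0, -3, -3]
λ = -3: alg = 4, geom = 3

Step 1 — factor the characteristic polynomial to read off the algebraic multiplicities:
  χ_A(x) = (x + 3)^4

Step 2 — compute geometric multiplicities via the rank-nullity identity g(λ) = n − rank(A − λI):
  rank(A − (-3)·I) = 1, so dim ker(A − (-3)·I) = n − 1 = 3

Summary:
  λ = -3: algebraic multiplicity = 4, geometric multiplicity = 3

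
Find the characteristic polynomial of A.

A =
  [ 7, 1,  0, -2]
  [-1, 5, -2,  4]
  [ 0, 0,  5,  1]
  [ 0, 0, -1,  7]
x^4 - 24*x^3 + 216*x^2 - 864*x + 1296

Expanding det(x·I − A) (e.g. by cofactor expansion or by noting that A is similar to its Jordan form J, which has the same characteristic polynomial as A) gives
  χ_A(x) = x^4 - 24*x^3 + 216*x^2 - 864*x + 1296
which factors as (x - 6)^4. The eigenvalues (with algebraic multiplicities) are λ = 6 with multiplicity 4.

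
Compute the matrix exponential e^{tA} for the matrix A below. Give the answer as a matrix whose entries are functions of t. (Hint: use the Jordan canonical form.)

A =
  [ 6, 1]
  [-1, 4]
e^{tA} =
  [t*exp(5*t) + exp(5*t), t*exp(5*t)]
  [-t*exp(5*t), -t*exp(5*t) + exp(5*t)]

Strategy: write A = P · J · P⁻¹ where J is a Jordan canonical form, so e^{tA} = P · e^{tJ} · P⁻¹, and e^{tJ} can be computed block-by-block.

A has Jordan form
J =
  [5, 1]
  [0, 5]
(up to reordering of blocks).

Per-block formulas:
  For a 2×2 Jordan block J_2(5): exp(t · J_2(5)) = e^(5t)·(I + t·N), where N is the 2×2 nilpotent shift.

After assembling e^{tJ} and conjugating by P, we get:

e^{tA} =
  [t*exp(5*t) + exp(5*t), t*exp(5*t)]
  [-t*exp(5*t), -t*exp(5*t) + exp(5*t)]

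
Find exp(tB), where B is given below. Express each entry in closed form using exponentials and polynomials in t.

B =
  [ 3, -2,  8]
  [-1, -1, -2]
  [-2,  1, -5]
e^{tB} =
  [t^2*exp(-t) + 4*t*exp(-t) + exp(-t), -2*t*exp(-t), 2*t^2*exp(-t) + 8*t*exp(-t)]
  [-t*exp(-t), exp(-t), -2*t*exp(-t)]
  [-t^2*exp(-t)/2 - 2*t*exp(-t), t*exp(-t), -t^2*exp(-t) - 4*t*exp(-t) + exp(-t)]

Strategy: write B = P · J · P⁻¹ where J is a Jordan canonical form, so e^{tB} = P · e^{tJ} · P⁻¹, and e^{tJ} can be computed block-by-block.

B has Jordan form
J =
  [-1,  1,  0]
  [ 0, -1,  1]
  [ 0,  0, -1]
(up to reordering of blocks).

Per-block formulas:
  For a 3×3 Jordan block J_3(-1): exp(t · J_3(-1)) = e^(-1t)·(I + t·N + (t^2/2)·N^2), where N is the 3×3 nilpotent shift.

After assembling e^{tJ} and conjugating by P, we get:

e^{tB} =
  [t^2*exp(-t) + 4*t*exp(-t) + exp(-t), -2*t*exp(-t), 2*t^2*exp(-t) + 8*t*exp(-t)]
  [-t*exp(-t), exp(-t), -2*t*exp(-t)]
  [-t^2*exp(-t)/2 - 2*t*exp(-t), t*exp(-t), -t^2*exp(-t) - 4*t*exp(-t) + exp(-t)]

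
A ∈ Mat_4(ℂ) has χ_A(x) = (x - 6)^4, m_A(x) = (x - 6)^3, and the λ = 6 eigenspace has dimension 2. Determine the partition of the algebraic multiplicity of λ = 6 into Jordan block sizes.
Block sizes for λ = 6: [3, 1]

Step 1 — from the characteristic polynomial, algebraic multiplicity of λ = 6 is 4. From dim ker(A − (6)·I) = 2, there are exactly 2 Jordan blocks for λ = 6.
Step 2 — from the minimal polynomial, the factor (x − 6)^3 tells us the largest block for λ = 6 has size 3.
Step 3 — with total size 4, 2 blocks, and largest block 3, the block sizes (in nonincreasing order) are [3, 1].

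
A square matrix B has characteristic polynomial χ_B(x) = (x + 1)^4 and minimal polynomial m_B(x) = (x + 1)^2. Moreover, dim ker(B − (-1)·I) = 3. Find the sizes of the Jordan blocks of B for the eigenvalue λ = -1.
Block sizes for λ = -1: [2, 1, 1]

Step 1 — from the characteristic polynomial, algebraic multiplicity of λ = -1 is 4. From dim ker(B − (-1)·I) = 3, there are exactly 3 Jordan blocks for λ = -1.
Step 2 — from the minimal polynomial, the factor (x + 1)^2 tells us the largest block for λ = -1 has size 2.
Step 3 — with total size 4, 3 blocks, and largest block 2, the block sizes (in nonincreasing order) are [2, 1, 1].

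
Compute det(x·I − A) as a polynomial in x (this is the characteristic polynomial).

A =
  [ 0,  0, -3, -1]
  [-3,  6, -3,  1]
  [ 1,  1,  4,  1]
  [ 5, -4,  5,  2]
x^4 - 12*x^3 + 54*x^2 - 108*x + 81

Expanding det(x·I − A) (e.g. by cofactor expansion or by noting that A is similar to its Jordan form J, which has the same characteristic polynomial as A) gives
  χ_A(x) = x^4 - 12*x^3 + 54*x^2 - 108*x + 81
which factors as (x - 3)^4. The eigenvalues (with algebraic multiplicities) are λ = 3 with multiplicity 4.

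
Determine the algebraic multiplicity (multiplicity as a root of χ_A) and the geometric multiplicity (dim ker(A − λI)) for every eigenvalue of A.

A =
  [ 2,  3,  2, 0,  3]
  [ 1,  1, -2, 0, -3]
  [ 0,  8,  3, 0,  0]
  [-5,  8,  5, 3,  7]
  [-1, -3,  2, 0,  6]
λ = 3: alg = 5, geom = 2

Step 1 — factor the characteristic polynomial to read off the algebraic multiplicities:
  χ_A(x) = (x - 3)^5

Step 2 — compute geometric multiplicities via the rank-nullity identity g(λ) = n − rank(A − λI):
  rank(A − (3)·I) = 3, so dim ker(A − (3)·I) = n − 3 = 2

Summary:
  λ = 3: algebraic multiplicity = 5, geometric multiplicity = 2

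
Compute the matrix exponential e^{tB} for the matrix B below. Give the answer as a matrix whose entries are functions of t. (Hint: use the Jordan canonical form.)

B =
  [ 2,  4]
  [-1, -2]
e^{tB} =
  [2*t + 1, 4*t]
  [-t, 1 - 2*t]

Strategy: write B = P · J · P⁻¹ where J is a Jordan canonical form, so e^{tB} = P · e^{tJ} · P⁻¹, and e^{tJ} can be computed block-by-block.

B has Jordan form
J =
  [0, 1]
  [0, 0]
(up to reordering of blocks).

Per-block formulas:
  For a 2×2 Jordan block J_2(0): exp(t · J_2(0)) = e^(0t)·(I + t·N), where N is the 2×2 nilpotent shift.

After assembling e^{tJ} and conjugating by P, we get:

e^{tB} =
  [2*t + 1, 4*t]
  [-t, 1 - 2*t]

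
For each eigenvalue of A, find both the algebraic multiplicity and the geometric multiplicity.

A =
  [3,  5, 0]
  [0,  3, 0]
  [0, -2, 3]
λ = 3: alg = 3, geom = 2

Step 1 — factor the characteristic polynomial to read off the algebraic multiplicities:
  χ_A(x) = (x - 3)^3

Step 2 — compute geometric multiplicities via the rank-nullity identity g(λ) = n − rank(A − λI):
  rank(A − (3)·I) = 1, so dim ker(A − (3)·I) = n − 1 = 2

Summary:
  λ = 3: algebraic multiplicity = 3, geometric multiplicity = 2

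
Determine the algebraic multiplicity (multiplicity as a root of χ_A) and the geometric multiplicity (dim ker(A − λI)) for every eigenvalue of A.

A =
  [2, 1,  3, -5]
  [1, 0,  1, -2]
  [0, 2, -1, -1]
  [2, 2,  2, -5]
λ = -1: alg = 4, geom = 2

Step 1 — factor the characteristic polynomial to read off the algebraic multiplicities:
  χ_A(x) = (x + 1)^4

Step 2 — compute geometric multiplicities via the rank-nullity identity g(λ) = n − rank(A − λI):
  rank(A − (-1)·I) = 2, so dim ker(A − (-1)·I) = n − 2 = 2

Summary:
  λ = -1: algebraic multiplicity = 4, geometric multiplicity = 2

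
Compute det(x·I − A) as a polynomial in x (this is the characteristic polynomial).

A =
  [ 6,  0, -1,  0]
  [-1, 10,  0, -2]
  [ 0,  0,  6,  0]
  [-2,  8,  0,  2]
x^4 - 24*x^3 + 216*x^2 - 864*x + 1296

Expanding det(x·I − A) (e.g. by cofactor expansion or by noting that A is similar to its Jordan form J, which has the same characteristic polynomial as A) gives
  χ_A(x) = x^4 - 24*x^3 + 216*x^2 - 864*x + 1296
which factors as (x - 6)^4. The eigenvalues (with algebraic multiplicities) are λ = 6 with multiplicity 4.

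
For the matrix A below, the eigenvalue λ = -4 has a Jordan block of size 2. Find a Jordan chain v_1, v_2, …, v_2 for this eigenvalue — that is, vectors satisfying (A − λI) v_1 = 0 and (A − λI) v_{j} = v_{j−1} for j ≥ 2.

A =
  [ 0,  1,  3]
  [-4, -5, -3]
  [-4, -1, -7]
A Jordan chain for λ = -4 of length 2:
v_1 = (4, -4, -4)ᵀ
v_2 = (1, 0, 0)ᵀ

Let N = A − (-4)·I. We want v_2 with N^2 v_2 = 0 but N^1 v_2 ≠ 0; then v_{j-1} := N · v_j for j = 2, …, 2.

Pick v_2 = (1, 0, 0)ᵀ.
Then v_1 = N · v_2 = (4, -4, -4)ᵀ.

Sanity check: (A − (-4)·I) v_1 = (0, 0, 0)ᵀ = 0. ✓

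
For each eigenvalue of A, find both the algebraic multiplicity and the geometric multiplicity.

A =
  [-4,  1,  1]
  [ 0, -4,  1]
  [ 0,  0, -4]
λ = -4: alg = 3, geom = 1

Step 1 — factor the characteristic polynomial to read off the algebraic multiplicities:
  χ_A(x) = (x + 4)^3

Step 2 — compute geometric multiplicities via the rank-nullity identity g(λ) = n − rank(A − λI):
  rank(A − (-4)·I) = 2, so dim ker(A − (-4)·I) = n − 2 = 1

Summary:
  λ = -4: algebraic multiplicity = 3, geometric multiplicity = 1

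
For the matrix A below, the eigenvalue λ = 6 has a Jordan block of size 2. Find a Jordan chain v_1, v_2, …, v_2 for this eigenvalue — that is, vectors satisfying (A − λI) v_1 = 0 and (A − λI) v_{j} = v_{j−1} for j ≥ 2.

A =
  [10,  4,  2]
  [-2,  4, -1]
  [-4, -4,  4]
A Jordan chain for λ = 6 of length 2:
v_1 = (4, -2, -4)ᵀ
v_2 = (1, 0, 0)ᵀ

Let N = A − (6)·I. We want v_2 with N^2 v_2 = 0 but N^1 v_2 ≠ 0; then v_{j-1} := N · v_j for j = 2, …, 2.

Pick v_2 = (1, 0, 0)ᵀ.
Then v_1 = N · v_2 = (4, -2, -4)ᵀ.

Sanity check: (A − (6)·I) v_1 = (0, 0, 0)ᵀ = 0. ✓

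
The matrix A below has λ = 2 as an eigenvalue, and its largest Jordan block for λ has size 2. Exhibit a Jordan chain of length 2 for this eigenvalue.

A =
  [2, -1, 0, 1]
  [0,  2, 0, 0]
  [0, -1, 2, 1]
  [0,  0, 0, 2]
A Jordan chain for λ = 2 of length 2:
v_1 = (-1, 0, -1, 0)ᵀ
v_2 = (0, 1, 0, 0)ᵀ

Let N = A − (2)·I. We want v_2 with N^2 v_2 = 0 but N^1 v_2 ≠ 0; then v_{j-1} := N · v_j for j = 2, …, 2.

Pick v_2 = (0, 1, 0, 0)ᵀ.
Then v_1 = N · v_2 = (-1, 0, -1, 0)ᵀ.

Sanity check: (A − (2)·I) v_1 = (0, 0, 0, 0)ᵀ = 0. ✓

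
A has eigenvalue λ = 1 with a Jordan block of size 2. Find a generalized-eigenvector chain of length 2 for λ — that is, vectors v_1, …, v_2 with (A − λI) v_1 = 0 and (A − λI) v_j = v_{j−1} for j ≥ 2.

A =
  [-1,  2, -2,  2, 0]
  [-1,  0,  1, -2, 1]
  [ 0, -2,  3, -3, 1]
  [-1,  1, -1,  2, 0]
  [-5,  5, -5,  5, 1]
A Jordan chain for λ = 1 of length 2:
v_1 = (-2, -1, 0, -1, -5)ᵀ
v_2 = (1, 0, 0, 0, 0)ᵀ

Let N = A − (1)·I. We want v_2 with N^2 v_2 = 0 but N^1 v_2 ≠ 0; then v_{j-1} := N · v_j for j = 2, …, 2.

Pick v_2 = (1, 0, 0, 0, 0)ᵀ.
Then v_1 = N · v_2 = (-2, -1, 0, -1, -5)ᵀ.

Sanity check: (A − (1)·I) v_1 = (0, 0, 0, 0, 0)ᵀ = 0. ✓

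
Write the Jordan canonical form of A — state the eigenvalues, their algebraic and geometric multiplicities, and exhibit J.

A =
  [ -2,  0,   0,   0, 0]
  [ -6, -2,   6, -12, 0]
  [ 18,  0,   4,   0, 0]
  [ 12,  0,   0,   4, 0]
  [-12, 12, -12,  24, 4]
J_1(-2) ⊕ J_1(-2) ⊕ J_1(4) ⊕ J_1(4) ⊕ J_1(4)

The characteristic polynomial is
  det(x·I − A) = x^5 - 8*x^4 + 4*x^3 + 80*x^2 - 64*x - 256 = (x - 4)^3*(x + 2)^2

Eigenvalues and multiplicities (the geometric multiplicity of λ is n − rank(A − λI), which equals the number of Jordan blocks for λ):
  λ = -2: algebraic multiplicity = 2, geometric multiplicity = 2
  λ = 4: algebraic multiplicity = 3, geometric multiplicity = 3

Determining the block sizes for each eigenvalue:
  λ = -2: gm = am = 2, so every block has size 1 → block sizes [1, 1]
  λ = 4: gm = am = 3, so every block has size 1 → block sizes [1, 1, 1]

Assembling the blocks gives a Jordan form
J =
  [-2,  0, 0, 0, 0]
  [ 0, -2, 0, 0, 0]
  [ 0,  0, 4, 0, 0]
  [ 0,  0, 0, 4, 0]
  [ 0,  0, 0, 0, 4]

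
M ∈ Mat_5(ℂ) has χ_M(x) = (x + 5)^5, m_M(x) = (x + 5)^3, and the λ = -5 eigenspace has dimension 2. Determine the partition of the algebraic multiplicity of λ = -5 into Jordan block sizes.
Block sizes for λ = -5: [3, 2]

Step 1 — from the characteristic polynomial, algebraic multiplicity of λ = -5 is 5. From dim ker(M − (-5)·I) = 2, there are exactly 2 Jordan blocks for λ = -5.
Step 2 — from the minimal polynomial, the factor (x + 5)^3 tells us the largest block for λ = -5 has size 3.
Step 3 — with total size 5, 2 blocks, and largest block 3, the block sizes (in nonincreasing order) are [3, 2].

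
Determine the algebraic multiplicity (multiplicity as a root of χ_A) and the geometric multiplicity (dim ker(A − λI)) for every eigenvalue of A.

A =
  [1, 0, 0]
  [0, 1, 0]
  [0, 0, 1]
λ = 1: alg = 3, geom = 3

Step 1 — factor the characteristic polynomial to read off the algebraic multiplicities:
  χ_A(x) = (x - 1)^3

Step 2 — compute geometric multiplicities via the rank-nullity identity g(λ) = n − rank(A − λI):
  rank(A − (1)·I) = 0, so dim ker(A − (1)·I) = n − 0 = 3

Summary:
  λ = 1: algebraic multiplicity = 3, geometric multiplicity = 3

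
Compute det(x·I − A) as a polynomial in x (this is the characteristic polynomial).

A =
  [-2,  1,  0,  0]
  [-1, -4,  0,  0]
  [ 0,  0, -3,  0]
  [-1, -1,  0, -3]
x^4 + 12*x^3 + 54*x^2 + 108*x + 81

Expanding det(x·I − A) (e.g. by cofactor expansion or by noting that A is similar to its Jordan form J, which has the same characteristic polynomial as A) gives
  χ_A(x) = x^4 + 12*x^3 + 54*x^2 + 108*x + 81
which factors as (x + 3)^4. The eigenvalues (with algebraic multiplicities) are λ = -3 with multiplicity 4.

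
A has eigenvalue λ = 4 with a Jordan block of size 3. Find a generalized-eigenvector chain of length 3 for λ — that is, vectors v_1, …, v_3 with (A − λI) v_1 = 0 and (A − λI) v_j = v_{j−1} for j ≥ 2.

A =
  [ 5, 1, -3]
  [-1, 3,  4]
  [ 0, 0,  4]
A Jordan chain for λ = 4 of length 3:
v_1 = (1, -1, 0)ᵀ
v_2 = (-3, 4, 0)ᵀ
v_3 = (0, 0, 1)ᵀ

Let N = A − (4)·I. We want v_3 with N^3 v_3 = 0 but N^2 v_3 ≠ 0; then v_{j-1} := N · v_j for j = 3, …, 2.

Pick v_3 = (0, 0, 1)ᵀ.
Then v_2 = N · v_3 = (-3, 4, 0)ᵀ.
Then v_1 = N · v_2 = (1, -1, 0)ᵀ.

Sanity check: (A − (4)·I) v_1 = (0, 0, 0)ᵀ = 0. ✓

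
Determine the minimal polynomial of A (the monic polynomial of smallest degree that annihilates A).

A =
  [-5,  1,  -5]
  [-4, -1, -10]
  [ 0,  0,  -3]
x^2 + 6*x + 9

The characteristic polynomial is χ_A(x) = (x + 3)^3, so the eigenvalues are known. The minimal polynomial is
  m_A(x) = Π_λ (x − λ)^{k_λ}
where k_λ is the size of the *largest* Jordan block for λ (equivalently, the smallest k with (A − λI)^k v = 0 for every generalised eigenvector v of λ).

  λ = -3: largest Jordan block has size 2, contributing (x + 3)^2

So m_A(x) = (x + 3)^2 = x^2 + 6*x + 9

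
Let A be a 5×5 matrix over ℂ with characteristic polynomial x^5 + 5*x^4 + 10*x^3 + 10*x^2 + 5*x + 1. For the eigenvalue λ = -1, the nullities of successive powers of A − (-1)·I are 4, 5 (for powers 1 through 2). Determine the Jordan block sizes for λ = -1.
Block sizes for λ = -1: [2, 1, 1, 1]

From the dimensions of kernels of powers, the number of Jordan blocks of size at least j is d_j − d_{j−1} where d_j = dim ker(N^j) (with d_0 = 0). Computing the differences gives [4, 1].
The number of blocks of size exactly k is (#blocks of size ≥ k) − (#blocks of size ≥ k + 1), so the partition is: 3 block(s) of size 1, 1 block(s) of size 2.
In nonincreasing order the block sizes are [2, 1, 1, 1].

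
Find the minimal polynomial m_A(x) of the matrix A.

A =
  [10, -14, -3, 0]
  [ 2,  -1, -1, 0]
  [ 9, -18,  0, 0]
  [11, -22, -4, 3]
x^3 - 9*x^2 + 27*x - 27

The characteristic polynomial is χ_A(x) = (x - 3)^4, so the eigenvalues are known. The minimal polynomial is
  m_A(x) = Π_λ (x − λ)^{k_λ}
where k_λ is the size of the *largest* Jordan block for λ (equivalently, the smallest k with (A − λI)^k v = 0 for every generalised eigenvector v of λ).

  λ = 3: largest Jordan block has size 3, contributing (x − 3)^3

So m_A(x) = (x - 3)^3 = x^3 - 9*x^2 + 27*x - 27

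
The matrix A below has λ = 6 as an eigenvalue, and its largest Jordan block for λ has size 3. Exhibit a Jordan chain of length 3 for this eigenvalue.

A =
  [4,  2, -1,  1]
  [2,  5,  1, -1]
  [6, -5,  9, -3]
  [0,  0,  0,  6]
A Jordan chain for λ = 6 of length 3:
v_1 = (2, 0, -4, 0)ᵀ
v_2 = (-2, 2, 6, 0)ᵀ
v_3 = (1, 0, 0, 0)ᵀ

Let N = A − (6)·I. We want v_3 with N^3 v_3 = 0 but N^2 v_3 ≠ 0; then v_{j-1} := N · v_j for j = 3, …, 2.

Pick v_3 = (1, 0, 0, 0)ᵀ.
Then v_2 = N · v_3 = (-2, 2, 6, 0)ᵀ.
Then v_1 = N · v_2 = (2, 0, -4, 0)ᵀ.

Sanity check: (A − (6)·I) v_1 = (0, 0, 0, 0)ᵀ = 0. ✓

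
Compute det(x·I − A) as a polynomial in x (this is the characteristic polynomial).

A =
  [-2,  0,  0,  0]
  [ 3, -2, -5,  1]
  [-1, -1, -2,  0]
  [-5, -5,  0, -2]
x^4 + 8*x^3 + 24*x^2 + 32*x + 16

Expanding det(x·I − A) (e.g. by cofactor expansion or by noting that A is similar to its Jordan form J, which has the same characteristic polynomial as A) gives
  χ_A(x) = x^4 + 8*x^3 + 24*x^2 + 32*x + 16
which factors as (x + 2)^4. The eigenvalues (with algebraic multiplicities) are λ = -2 with multiplicity 4.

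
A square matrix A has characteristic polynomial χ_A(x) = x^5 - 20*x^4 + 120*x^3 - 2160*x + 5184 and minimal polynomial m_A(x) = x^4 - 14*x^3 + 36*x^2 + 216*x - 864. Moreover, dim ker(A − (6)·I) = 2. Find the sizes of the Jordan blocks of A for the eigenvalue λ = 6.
Block sizes for λ = 6: [3, 1]

Step 1 — from the characteristic polynomial, algebraic multiplicity of λ = 6 is 4. From dim ker(A − (6)·I) = 2, there are exactly 2 Jordan blocks for λ = 6.
Step 2 — from the minimal polynomial, the factor (x − 6)^3 tells us the largest block for λ = 6 has size 3.
Step 3 — with total size 4, 2 blocks, and largest block 3, the block sizes (in nonincreasing order) are [3, 1].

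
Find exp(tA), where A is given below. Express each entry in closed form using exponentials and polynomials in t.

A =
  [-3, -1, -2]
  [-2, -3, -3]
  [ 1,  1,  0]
e^{tA} =
  [t^2*exp(-2*t)/2 - t*exp(-2*t) + exp(-2*t), -t*exp(-2*t), t^2*exp(-2*t)/2 - 2*t*exp(-2*t)]
  [t^2*exp(-2*t)/2 - 2*t*exp(-2*t), -t*exp(-2*t) + exp(-2*t), t^2*exp(-2*t)/2 - 3*t*exp(-2*t)]
  [-t^2*exp(-2*t)/2 + t*exp(-2*t), t*exp(-2*t), -t^2*exp(-2*t)/2 + 2*t*exp(-2*t) + exp(-2*t)]

Strategy: write A = P · J · P⁻¹ where J is a Jordan canonical form, so e^{tA} = P · e^{tJ} · P⁻¹, and e^{tJ} can be computed block-by-block.

A has Jordan form
J =
  [-2,  1,  0]
  [ 0, -2,  1]
  [ 0,  0, -2]
(up to reordering of blocks).

Per-block formulas:
  For a 3×3 Jordan block J_3(-2): exp(t · J_3(-2)) = e^(-2t)·(I + t·N + (t^2/2)·N^2), where N is the 3×3 nilpotent shift.

After assembling e^{tJ} and conjugating by P, we get:

e^{tA} =
  [t^2*exp(-2*t)/2 - t*exp(-2*t) + exp(-2*t), -t*exp(-2*t), t^2*exp(-2*t)/2 - 2*t*exp(-2*t)]
  [t^2*exp(-2*t)/2 - 2*t*exp(-2*t), -t*exp(-2*t) + exp(-2*t), t^2*exp(-2*t)/2 - 3*t*exp(-2*t)]
  [-t^2*exp(-2*t)/2 + t*exp(-2*t), t*exp(-2*t), -t^2*exp(-2*t)/2 + 2*t*exp(-2*t) + exp(-2*t)]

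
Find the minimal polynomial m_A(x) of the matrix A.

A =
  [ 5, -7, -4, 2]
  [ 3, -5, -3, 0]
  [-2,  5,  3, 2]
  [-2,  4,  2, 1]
x^3 - 3*x^2 + 3*x - 1

The characteristic polynomial is χ_A(x) = (x - 1)^4, so the eigenvalues are known. The minimal polynomial is
  m_A(x) = Π_λ (x − λ)^{k_λ}
where k_λ is the size of the *largest* Jordan block for λ (equivalently, the smallest k with (A − λI)^k v = 0 for every generalised eigenvector v of λ).

  λ = 1: largest Jordan block has size 3, contributing (x − 1)^3

So m_A(x) = (x - 1)^3 = x^3 - 3*x^2 + 3*x - 1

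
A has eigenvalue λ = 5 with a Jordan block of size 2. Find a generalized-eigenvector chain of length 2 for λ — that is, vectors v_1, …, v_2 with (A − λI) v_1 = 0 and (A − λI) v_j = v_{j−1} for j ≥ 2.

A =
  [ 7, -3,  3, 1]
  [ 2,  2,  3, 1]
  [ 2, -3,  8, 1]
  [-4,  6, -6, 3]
A Jordan chain for λ = 5 of length 2:
v_1 = (2, 2, 2, -4)ᵀ
v_2 = (1, 0, 0, 0)ᵀ

Let N = A − (5)·I. We want v_2 with N^2 v_2 = 0 but N^1 v_2 ≠ 0; then v_{j-1} := N · v_j for j = 2, …, 2.

Pick v_2 = (1, 0, 0, 0)ᵀ.
Then v_1 = N · v_2 = (2, 2, 2, -4)ᵀ.

Sanity check: (A − (5)·I) v_1 = (0, 0, 0, 0)ᵀ = 0. ✓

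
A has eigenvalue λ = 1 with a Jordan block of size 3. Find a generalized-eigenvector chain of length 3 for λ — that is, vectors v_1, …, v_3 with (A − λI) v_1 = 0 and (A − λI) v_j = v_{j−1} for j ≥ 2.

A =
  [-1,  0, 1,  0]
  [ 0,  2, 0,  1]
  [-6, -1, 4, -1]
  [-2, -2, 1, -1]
A Jordan chain for λ = 1 of length 3:
v_1 = (-2, -2, -4, 2)ᵀ
v_2 = (-2, 0, -6, -2)ᵀ
v_3 = (1, 0, 0, 0)ᵀ

Let N = A − (1)·I. We want v_3 with N^3 v_3 = 0 but N^2 v_3 ≠ 0; then v_{j-1} := N · v_j for j = 3, …, 2.

Pick v_3 = (1, 0, 0, 0)ᵀ.
Then v_2 = N · v_3 = (-2, 0, -6, -2)ᵀ.
Then v_1 = N · v_2 = (-2, -2, -4, 2)ᵀ.

Sanity check: (A − (1)·I) v_1 = (0, 0, 0, 0)ᵀ = 0. ✓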